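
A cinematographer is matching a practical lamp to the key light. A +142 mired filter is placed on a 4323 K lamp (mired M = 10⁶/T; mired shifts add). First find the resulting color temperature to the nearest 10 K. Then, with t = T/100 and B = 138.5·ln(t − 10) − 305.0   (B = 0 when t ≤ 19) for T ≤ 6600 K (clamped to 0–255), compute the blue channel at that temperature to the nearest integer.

M_in = 10⁶/4323 = 231.32; M_out = 231.32 + (+142) = 373.32.
T_out = 10⁶/373.32 = 2678.7 K → 2680 K; t = 26.8.
B = 138.5·ln(26.8 − 10) − 305.0 = 138.5·ln 16.8 − 305.0 = 138.5·2.8214 − 305.0 = 85.761.
Rounded: 86.

86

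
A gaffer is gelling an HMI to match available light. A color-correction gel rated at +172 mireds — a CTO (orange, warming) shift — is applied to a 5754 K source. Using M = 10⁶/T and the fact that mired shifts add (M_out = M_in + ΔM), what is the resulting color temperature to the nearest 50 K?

M_in = 10⁶/5754 = 173.79 mireds.
M_out = 173.79 + (+172) = 345.79 mireds.
T_out = 10⁶/345.79 = 2891.9 K → 2900 K.

2900 K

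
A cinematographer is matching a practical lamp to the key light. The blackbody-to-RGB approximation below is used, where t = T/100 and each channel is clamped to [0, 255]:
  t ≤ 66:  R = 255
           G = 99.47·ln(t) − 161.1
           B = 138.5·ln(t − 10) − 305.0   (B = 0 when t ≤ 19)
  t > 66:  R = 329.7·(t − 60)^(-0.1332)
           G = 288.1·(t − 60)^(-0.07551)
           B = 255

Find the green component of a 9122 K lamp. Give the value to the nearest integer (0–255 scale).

222

t = 9122/100 = 91.22; the t > 66 branch applies.
G = 288.1·(91.22 − 60)^(-0.07551) = 288.1·31.22^(-0.07551) = 288.1·0.77118 = 222.177.
Rounded: 222.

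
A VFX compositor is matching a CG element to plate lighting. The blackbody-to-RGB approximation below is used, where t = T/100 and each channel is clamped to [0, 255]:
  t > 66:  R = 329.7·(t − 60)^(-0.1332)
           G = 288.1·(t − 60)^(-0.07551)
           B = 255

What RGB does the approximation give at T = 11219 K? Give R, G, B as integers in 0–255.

t = 11219/100 = 112.19; the t > 66 branch applies.
R = 329.7·(112.19 − 60)^(-0.1332) = 329.7·52.19^(-0.1332) = 329.7·0.59050 = 194.687.
G = 288.1·(112.19 − 60)^(-0.07551) = 288.1·52.19^(-0.07551) = 288.1·0.74183 = 213.722.
B = 255 by definition for t > 66.
Rounded: (195, 214, 255).

R=195, G=214, B=255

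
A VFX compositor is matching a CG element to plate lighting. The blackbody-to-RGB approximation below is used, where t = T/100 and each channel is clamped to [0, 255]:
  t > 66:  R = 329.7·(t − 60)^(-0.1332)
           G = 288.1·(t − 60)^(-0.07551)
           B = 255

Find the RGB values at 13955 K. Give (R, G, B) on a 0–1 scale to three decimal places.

(0.722, 0.812, 1.000)

t = 13955/100 = 139.55; the t > 66 branch applies.
R = 329.7·(139.55 − 60)^(-0.1332) = 329.7·79.55^(-0.1332) = 329.7·0.55826 = 184.058.
G = 288.1·(139.55 − 60)^(-0.07551) = 288.1·79.55^(-0.07551) = 288.1·0.71859 = 207.026.
B = 255 by definition for t > 66.
Dividing each by 255: (0.7218, 0.8119, 1.0000) → (0.722, 0.812, 1.000).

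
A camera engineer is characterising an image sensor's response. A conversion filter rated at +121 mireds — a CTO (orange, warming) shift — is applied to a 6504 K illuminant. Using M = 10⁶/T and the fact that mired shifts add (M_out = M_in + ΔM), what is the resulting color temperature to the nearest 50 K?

M_in = 10⁶/6504 = 153.75 mireds.
M_out = 153.75 + (+121) = 274.75 mireds.
T_out = 10⁶/274.75 = 3639.7 K → 3650 K.

3650 K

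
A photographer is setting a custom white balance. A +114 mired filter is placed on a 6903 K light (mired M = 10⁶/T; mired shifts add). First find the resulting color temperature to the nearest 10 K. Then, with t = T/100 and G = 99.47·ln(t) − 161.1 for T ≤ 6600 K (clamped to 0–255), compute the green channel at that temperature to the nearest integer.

202

M_in = 10⁶/6903 = 144.86; M_out = 144.86 + (+114) = 258.86.
T_out = 10⁶/258.86 = 3863.0 K → 3860 K; t = 38.6.
G = 99.47·ln 38.6 − 161.1 = 99.47·3.6533 − 161.1 = 202.289.
Rounded: 202.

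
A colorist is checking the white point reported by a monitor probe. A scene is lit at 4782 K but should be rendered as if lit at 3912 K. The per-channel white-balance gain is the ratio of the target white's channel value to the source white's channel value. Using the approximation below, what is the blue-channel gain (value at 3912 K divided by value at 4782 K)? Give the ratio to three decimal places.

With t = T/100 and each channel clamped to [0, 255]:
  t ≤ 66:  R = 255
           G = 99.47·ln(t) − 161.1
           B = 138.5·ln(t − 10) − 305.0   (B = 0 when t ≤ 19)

0.817

At 4782 K (t = 47.82):
  B = 138.5·ln(47.82 − 10) − 305.0 = 138.5·ln 37.82 − 305.0 = 138.5·3.6328 − 305.0 = 198.148.
At 3912 K (t = 39.12):
  B = 138.5·ln(39.12 − 10) − 305.0 = 138.5·ln 29.12 − 305.0 = 138.5·3.3714 − 305.0 = 161.942.
Gain = 161.942 / 198.148 = 0.8173 → 0.817.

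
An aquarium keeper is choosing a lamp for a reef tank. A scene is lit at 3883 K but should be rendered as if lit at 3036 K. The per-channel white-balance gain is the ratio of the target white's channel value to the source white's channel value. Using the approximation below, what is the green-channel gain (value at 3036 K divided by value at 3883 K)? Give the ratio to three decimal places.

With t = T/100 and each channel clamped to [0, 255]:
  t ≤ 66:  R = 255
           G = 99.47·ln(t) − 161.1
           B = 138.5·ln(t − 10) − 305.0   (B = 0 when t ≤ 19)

At 3883 K (t = 38.83):
  G = 99.47·ln 38.83 − 161.1 = 99.47·3.6592 − 161.1 = 202.880.
At 3036 K (t = 30.36):
  G = 99.47·ln 30.36 − 161.1 = 99.47·3.4131 − 161.1 = 178.404.
Gain = 178.404 / 202.880 = 0.8794 → 0.879.

0.879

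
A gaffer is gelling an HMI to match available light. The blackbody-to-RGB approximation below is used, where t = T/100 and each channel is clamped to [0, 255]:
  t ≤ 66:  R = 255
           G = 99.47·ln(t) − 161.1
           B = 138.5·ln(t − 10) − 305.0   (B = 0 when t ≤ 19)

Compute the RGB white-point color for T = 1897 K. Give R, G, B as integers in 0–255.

R=255, G=132, B=0

t = 1897/100 = 18.97; the t ≤ 66 branch applies.
R = 255 by definition for t ≤ 66.
G = 99.47·ln 18.97 − 161.1 = 99.47·2.9429 − 161.1 = 131.626.
t = 18.97 ≤ 19, so B = 0.
Rounded: (255, 132, 0).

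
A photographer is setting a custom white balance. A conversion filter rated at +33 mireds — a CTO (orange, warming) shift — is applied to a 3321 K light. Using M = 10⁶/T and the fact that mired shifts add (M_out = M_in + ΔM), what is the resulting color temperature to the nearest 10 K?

2990 K

M_in = 10⁶/3321 = 301.11 mireds.
M_out = 301.11 + (+33) = 334.11 mireds.
T_out = 10⁶/334.11 = 2993.0 K → 2990 K.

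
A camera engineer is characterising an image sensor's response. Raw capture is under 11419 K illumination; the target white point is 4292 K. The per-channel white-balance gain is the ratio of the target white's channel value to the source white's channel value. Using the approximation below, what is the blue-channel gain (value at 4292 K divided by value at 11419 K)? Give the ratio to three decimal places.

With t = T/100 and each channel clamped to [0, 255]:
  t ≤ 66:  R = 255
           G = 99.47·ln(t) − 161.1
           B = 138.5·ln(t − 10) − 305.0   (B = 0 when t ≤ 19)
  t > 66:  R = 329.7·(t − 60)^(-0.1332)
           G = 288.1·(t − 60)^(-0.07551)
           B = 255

0.702

At 11419 K (t = 114.19):
  B = 255 by definition for t > 66.
At 4292 K (t = 42.92):
  B = 138.5·ln(42.92 − 10) − 305.0 = 138.5·ln 32.92 − 305.0 = 138.5·3.4941 − 305.0 = 178.930.
Gain = 178.930 / 255.000 = 0.7017 → 0.702.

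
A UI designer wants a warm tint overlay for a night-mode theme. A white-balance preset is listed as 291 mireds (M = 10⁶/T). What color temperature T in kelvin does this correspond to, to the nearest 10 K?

T = 10⁶ / 291 = 3436.43 K → 3440 K.

3440 K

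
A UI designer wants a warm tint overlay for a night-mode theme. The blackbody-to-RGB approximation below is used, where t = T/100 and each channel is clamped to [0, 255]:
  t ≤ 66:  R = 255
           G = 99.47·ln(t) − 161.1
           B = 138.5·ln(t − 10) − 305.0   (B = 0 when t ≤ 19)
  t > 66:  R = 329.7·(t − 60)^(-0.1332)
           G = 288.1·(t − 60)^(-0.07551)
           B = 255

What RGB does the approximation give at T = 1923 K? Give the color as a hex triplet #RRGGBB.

#FF8503

t = 1923/100 = 19.23; the t ≤ 66 branch applies.
R = 255 by definition for t ≤ 66.
G = 99.47·ln 19.23 − 161.1 = 99.47·2.9565 − 161.1 = 132.980.
B = 138.5·ln(19.23 − 10) − 305.0 = 138.5·ln 9.23 − 305.0 = 138.5·2.2225 − 305.0 = 2.811.
Rounded: (255, 133, 3).
In hex: #FF8503.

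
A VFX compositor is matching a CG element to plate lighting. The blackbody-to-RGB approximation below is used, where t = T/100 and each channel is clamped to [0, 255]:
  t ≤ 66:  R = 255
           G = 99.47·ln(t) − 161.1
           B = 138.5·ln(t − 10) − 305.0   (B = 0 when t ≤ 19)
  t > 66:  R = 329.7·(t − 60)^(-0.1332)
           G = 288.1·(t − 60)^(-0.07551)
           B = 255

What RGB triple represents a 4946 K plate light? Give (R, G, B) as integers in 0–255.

t = 4946/100 = 49.46; the t ≤ 66 branch applies.
R = 255 by definition for t ≤ 66.
G = 99.47·ln 49.46 − 161.1 = 99.47·3.9012 − 161.1 = 226.949.
B = 138.5·ln(49.46 − 10) − 305.0 = 138.5·ln 39.46 − 305.0 = 138.5·3.6753 − 305.0 = 204.027.
Rounded: (255, 227, 204).

(255, 227, 204)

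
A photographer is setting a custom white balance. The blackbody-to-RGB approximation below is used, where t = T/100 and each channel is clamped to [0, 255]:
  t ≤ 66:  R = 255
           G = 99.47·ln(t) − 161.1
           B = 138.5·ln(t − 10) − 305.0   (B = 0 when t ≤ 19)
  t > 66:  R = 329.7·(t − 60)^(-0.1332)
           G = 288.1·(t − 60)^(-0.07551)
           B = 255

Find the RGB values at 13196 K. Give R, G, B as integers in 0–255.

t = 13196/100 = 131.96; the t > 66 branch applies.
R = 329.7·(131.96 − 60)^(-0.1332) = 329.7·71.96^(-0.1332) = 329.7·0.56576 = 186.532.
G = 288.1·(131.96 − 60)^(-0.07551) = 288.1·71.96^(-0.07551) = 288.1·0.72405 = 208.600.
B = 255 by definition for t > 66.
Rounded: (187, 209, 255).

R=187, G=209, B=255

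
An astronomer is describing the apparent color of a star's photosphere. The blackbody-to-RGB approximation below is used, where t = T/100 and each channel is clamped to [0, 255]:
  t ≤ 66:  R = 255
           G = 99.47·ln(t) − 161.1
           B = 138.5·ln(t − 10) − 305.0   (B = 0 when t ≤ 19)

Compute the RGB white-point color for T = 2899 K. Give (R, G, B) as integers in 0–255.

(255, 174, 103)

t = 2899/100 = 28.99; the t ≤ 66 branch applies.
R = 255 by definition for t ≤ 66.
G = 99.47·ln 28.99 − 161.1 = 99.47·3.3670 − 161.1 = 173.811.
B = 138.5·ln(28.99 − 10) − 305.0 = 138.5·ln 18.99 − 305.0 = 138.5·2.9439 − 305.0 = 102.732.
Rounded: (255, 174, 103).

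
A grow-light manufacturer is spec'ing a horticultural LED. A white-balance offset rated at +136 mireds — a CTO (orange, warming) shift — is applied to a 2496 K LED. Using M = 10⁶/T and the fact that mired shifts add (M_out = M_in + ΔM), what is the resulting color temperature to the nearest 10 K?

1860 K

M_in = 10⁶/2496 = 400.64 mireds.
M_out = 400.64 + (+136) = 536.64 mireds.
T_out = 10⁶/536.64 = 1863.4 K → 1860 K.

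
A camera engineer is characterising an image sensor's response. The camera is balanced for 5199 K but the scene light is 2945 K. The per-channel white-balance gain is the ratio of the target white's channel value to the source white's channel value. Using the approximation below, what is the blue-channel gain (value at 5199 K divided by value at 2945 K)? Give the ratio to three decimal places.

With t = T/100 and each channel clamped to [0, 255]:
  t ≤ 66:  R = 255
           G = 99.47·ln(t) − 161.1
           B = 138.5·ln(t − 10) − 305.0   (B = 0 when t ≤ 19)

At 2945 K (t = 29.45):
  B = 138.5·ln(29.45 − 10) − 305.0 = 138.5·ln 19.45 − 305.0 = 138.5·2.9678 − 305.0 = 106.047.
At 5199 K (t = 51.99):
  B = 138.5·ln(51.99 − 10) − 305.0 = 138.5·ln 41.99 − 305.0 = 138.5·3.7374 − 305.0 = 212.634.
Gain = 212.634 / 106.047 = 2.0051 → 2.005.

2.005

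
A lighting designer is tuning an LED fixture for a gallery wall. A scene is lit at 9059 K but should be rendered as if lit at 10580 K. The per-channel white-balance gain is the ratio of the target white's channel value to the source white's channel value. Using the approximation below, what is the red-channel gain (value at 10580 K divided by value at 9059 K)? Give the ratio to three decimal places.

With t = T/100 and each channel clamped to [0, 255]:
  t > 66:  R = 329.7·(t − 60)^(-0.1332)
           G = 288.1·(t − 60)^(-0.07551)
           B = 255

0.948

At 9059 K (t = 90.59):
  R = 329.7·(90.59 − 60)^(-0.1332) = 329.7·30.59^(-0.1332) = 329.7·0.63405 = 209.045.
At 10580 K (t = 105.8):
  R = 329.7·(105.8 − 60)^(-0.1332) = 329.7·45.8^(-0.1332) = 329.7·0.60086 = 198.103.
Gain = 198.103 / 209.045 = 0.9477 → 0.948.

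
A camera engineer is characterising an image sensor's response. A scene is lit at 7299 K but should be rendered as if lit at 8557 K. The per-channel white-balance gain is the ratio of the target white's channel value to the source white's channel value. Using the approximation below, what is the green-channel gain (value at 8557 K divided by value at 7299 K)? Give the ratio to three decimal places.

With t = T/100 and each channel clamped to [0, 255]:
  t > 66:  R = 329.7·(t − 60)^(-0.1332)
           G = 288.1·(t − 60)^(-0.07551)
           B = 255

At 7299 K (t = 72.99):
  G = 288.1·(72.99 − 60)^(-0.07551) = 288.1·12.99^(-0.07551) = 288.1·0.82397 = 237.386.
At 8557 K (t = 85.57):
  G = 288.1·(85.57 − 60)^(-0.07551) = 288.1·25.57^(-0.07551) = 288.1·0.78289 = 225.551.
Gain = 225.551 / 237.386 = 0.9501 → 0.950.

0.950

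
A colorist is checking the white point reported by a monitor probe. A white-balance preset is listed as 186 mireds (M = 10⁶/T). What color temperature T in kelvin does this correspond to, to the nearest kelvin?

5376 K

T = 10⁶ / 186 = 5376.34 K → 5376 K.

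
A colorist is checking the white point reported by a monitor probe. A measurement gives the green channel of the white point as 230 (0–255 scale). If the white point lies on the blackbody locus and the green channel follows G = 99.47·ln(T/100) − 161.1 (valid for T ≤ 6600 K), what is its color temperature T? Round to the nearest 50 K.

5100 K

ln t = (230 + 161.1) / 99.47 = 3.9318.
t = e^3.9318 = 51.001.
T = 100·t = 5100 K → 5100 K to the nearest 50 K.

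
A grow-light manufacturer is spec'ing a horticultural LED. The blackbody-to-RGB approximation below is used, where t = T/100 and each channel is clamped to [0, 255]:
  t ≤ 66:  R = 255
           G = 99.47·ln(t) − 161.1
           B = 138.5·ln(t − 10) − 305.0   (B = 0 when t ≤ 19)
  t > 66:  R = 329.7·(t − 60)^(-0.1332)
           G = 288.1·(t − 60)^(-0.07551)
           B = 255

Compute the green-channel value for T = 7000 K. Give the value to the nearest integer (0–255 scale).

t = 7000/100 = 70; the t > 66 branch applies.
G = 288.1·(70 − 60)^(-0.07551) = 288.1·10^(-0.07551) = 288.1·0.84041 = 242.121.
Rounded: 242.

242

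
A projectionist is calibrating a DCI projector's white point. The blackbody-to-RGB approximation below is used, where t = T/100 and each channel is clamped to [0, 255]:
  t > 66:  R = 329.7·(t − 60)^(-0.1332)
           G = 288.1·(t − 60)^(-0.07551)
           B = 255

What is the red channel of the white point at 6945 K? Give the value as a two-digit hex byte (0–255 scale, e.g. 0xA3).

0xF4

t = 6945/100 = 69.45; the t > 66 branch applies.
R = 329.7·(69.45 − 60)^(-0.1332) = 329.7·9.45^(-0.1332) = 329.7·0.74143 = 244.451.
Rounded: 244; in hex, 0xF4.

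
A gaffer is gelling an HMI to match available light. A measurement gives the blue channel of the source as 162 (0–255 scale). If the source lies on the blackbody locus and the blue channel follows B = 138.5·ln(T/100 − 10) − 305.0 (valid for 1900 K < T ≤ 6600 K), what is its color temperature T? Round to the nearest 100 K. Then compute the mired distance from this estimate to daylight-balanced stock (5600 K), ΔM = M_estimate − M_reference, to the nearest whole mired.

ln(t − 10) = (162 + 305.0) / 138.5 = 3.3718.
t − 10 = e^3.3718 = 29.132, so t = 39.132.
T = 100·t = 3913 K → 3900 K to the nearest 100 K.
M_estimate = 10⁶/3900 = 256.41; M_reference = 10⁶/5600 = 178.57.
ΔM = 256.41 − 178.57 = 77.84 → +78 mireds.

+78 mireds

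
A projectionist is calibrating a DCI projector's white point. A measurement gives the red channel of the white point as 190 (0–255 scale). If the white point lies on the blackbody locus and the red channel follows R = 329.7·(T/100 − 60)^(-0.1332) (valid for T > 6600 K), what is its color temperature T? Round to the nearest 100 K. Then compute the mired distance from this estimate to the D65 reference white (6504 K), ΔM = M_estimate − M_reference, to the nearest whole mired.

-72 mireds

(t − 60)^(-0.1332) = 190/329.7 = 0.57628.
t − 60 = 0.57628^(1/-0.1332) = 0.57628^(-7.508) = 62.667, so t = 122.667.
T = 100·t = 12267 K → 12300 K to the nearest 100 K.
M_estimate = 10⁶/12300 = 81.30; M_reference = 10⁶/6504 = 153.75.
ΔM = 81.30 − 153.75 = -72.45 → -72 mireds.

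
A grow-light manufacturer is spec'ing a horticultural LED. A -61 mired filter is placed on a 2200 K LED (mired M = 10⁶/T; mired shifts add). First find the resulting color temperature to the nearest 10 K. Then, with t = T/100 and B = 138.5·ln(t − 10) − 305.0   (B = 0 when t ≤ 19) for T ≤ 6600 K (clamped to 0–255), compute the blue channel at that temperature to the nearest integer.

M_in = 10⁶/2200 = 454.55; M_out = 454.55 + (-61) = 393.55.
T_out = 10⁶/393.55 = 2541.0 K → 2540 K; t = 25.4.
B = 138.5·ln(25.4 − 10) − 305.0 = 138.5·ln 15.4 − 305.0 = 138.5·2.7344 − 305.0 = 73.710.
Rounded: 74.

74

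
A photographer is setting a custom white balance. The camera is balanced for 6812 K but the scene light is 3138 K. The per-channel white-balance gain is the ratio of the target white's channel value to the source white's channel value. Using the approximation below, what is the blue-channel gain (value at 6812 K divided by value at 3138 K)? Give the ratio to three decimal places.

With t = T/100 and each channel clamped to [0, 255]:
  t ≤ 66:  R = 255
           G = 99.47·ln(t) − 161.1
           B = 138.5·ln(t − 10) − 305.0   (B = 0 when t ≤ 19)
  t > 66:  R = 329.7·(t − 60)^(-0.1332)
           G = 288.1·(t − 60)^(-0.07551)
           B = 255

At 3138 K (t = 31.38):
  B = 138.5·ln(31.38 − 10) − 305.0 = 138.5·ln 21.38 − 305.0 = 138.5·3.0625 − 305.0 = 119.150.
At 6812 K (t = 68.12):
  B = 255 by definition for t > 66.
Gain = 255.000 / 119.150 = 2.1402 → 2.140.

2.140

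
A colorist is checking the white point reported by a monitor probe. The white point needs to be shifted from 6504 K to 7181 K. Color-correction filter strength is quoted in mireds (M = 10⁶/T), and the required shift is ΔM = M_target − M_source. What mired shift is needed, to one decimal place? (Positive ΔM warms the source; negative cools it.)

-14.5 mireds

M_source = 10⁶/6504 = 153.752; M_target = 10⁶/7181 = 139.256.
ΔM = 139.256 − 153.752 = -14.495 → -14.5 mireds, a cooling shift.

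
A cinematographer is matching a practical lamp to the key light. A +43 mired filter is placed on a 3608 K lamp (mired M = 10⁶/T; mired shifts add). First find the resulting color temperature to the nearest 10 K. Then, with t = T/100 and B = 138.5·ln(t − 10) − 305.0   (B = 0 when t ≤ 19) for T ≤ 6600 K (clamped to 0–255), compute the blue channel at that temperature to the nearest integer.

M_in = 10⁶/3608 = 277.16; M_out = 277.16 + (+43) = 320.16.
T_out = 10⁶/320.16 = 3123.4 K → 3120 K; t = 31.2.
B = 138.5·ln(31.2 − 10) − 305.0 = 138.5·ln 21.2 − 305.0 = 138.5·3.0540 − 305.0 = 117.979.
Rounded: 118.

118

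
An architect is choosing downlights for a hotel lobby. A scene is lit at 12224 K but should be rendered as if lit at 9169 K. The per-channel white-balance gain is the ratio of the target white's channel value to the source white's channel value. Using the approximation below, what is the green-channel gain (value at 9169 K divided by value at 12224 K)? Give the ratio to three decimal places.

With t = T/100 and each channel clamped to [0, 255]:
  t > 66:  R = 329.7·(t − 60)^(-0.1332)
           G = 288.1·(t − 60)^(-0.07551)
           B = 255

At 12224 K (t = 122.24):
  G = 288.1·(122.24 − 60)^(-0.07551) = 288.1·62.24^(-0.07551) = 288.1·0.73203 = 210.898.
At 9169 K (t = 91.69):
  G = 288.1·(91.69 − 60)^(-0.07551) = 288.1·31.69^(-0.07551) = 288.1·0.77031 = 221.926.
Gain = 221.926 / 210.898 = 1.0523 → 1.052.

1.052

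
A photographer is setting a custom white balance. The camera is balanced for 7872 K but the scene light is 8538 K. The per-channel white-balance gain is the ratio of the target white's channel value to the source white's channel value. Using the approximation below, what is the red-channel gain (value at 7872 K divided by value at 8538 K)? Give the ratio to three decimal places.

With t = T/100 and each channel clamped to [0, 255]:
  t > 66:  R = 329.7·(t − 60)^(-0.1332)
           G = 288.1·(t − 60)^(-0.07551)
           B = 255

At 8538 K (t = 85.38):
  R = 329.7·(85.38 − 60)^(-0.1332) = 329.7·25.38^(-0.1332) = 329.7·0.65001 = 214.309.
At 7872 K (t = 78.72):
  R = 329.7·(78.72 − 60)^(-0.1332) = 329.7·18.72^(-0.1332) = 329.7·0.67691 = 223.176.
Gain = 223.176 / 214.309 = 1.0414 → 1.041.

1.041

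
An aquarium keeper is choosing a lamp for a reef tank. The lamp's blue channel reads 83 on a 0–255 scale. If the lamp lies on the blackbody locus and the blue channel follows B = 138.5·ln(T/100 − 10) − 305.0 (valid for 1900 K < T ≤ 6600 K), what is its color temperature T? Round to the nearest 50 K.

ln(t − 10) = (83 + 305.0) / 138.5 = 2.8014.
t − 10 = e^2.8014 = 16.468, so t = 26.468.
T = 100·t = 2647 K → 2650 K to the nearest 50 K.

2650 K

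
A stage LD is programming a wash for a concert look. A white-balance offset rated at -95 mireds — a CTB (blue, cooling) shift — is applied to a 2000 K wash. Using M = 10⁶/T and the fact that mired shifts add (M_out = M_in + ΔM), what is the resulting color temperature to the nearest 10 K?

2470 K

M_in = 10⁶/2000 = 500.00 mireds.
M_out = 500.00 + (-95) = 405.00 mireds.
T_out = 10⁶/405.00 = 2469.1 K → 2470 K.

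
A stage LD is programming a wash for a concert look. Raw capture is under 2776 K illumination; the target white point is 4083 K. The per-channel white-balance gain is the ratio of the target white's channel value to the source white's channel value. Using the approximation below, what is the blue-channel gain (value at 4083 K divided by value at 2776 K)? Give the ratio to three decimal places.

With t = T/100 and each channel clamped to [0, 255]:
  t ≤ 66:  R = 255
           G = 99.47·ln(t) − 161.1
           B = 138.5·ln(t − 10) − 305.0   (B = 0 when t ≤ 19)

At 2776 K (t = 27.76):
  B = 138.5·ln(27.76 − 10) − 305.0 = 138.5·ln 17.76 − 305.0 = 138.5·2.8769 − 305.0 = 93.457.
At 4083 K (t = 40.83):
  B = 138.5·ln(40.83 − 10) − 305.0 = 138.5·ln 30.83 − 305.0 = 138.5·3.4285 − 305.0 = 169.846.
Gain = 169.846 / 93.457 = 1.8174 → 1.817.

1.817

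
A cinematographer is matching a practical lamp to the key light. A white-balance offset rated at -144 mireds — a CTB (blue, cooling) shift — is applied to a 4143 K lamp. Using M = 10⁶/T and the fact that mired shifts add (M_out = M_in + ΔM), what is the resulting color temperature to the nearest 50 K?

M_in = 10⁶/4143 = 241.37 mireds.
M_out = 241.37 + (-144) = 97.37 mireds.
T_out = 10⁶/97.37 = 10270.0 K → 10250 K.

10250 K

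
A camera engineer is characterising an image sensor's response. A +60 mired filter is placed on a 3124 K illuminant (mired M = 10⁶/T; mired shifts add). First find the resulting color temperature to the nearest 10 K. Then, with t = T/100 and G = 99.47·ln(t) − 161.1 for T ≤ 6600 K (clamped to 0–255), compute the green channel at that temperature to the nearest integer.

164

M_in = 10⁶/3124 = 320.10; M_out = 320.10 + (+60) = 380.10.
T_out = 10⁶/380.10 = 2630.9 K → 2630 K; t = 26.3.
G = 99.47·ln 26.3 − 161.1 = 99.47·3.2696 − 161.1 = 164.124.
Rounded: 164.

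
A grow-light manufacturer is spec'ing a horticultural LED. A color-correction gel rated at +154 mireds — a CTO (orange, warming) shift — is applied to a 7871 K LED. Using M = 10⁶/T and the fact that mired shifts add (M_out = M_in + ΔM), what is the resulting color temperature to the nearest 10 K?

M_in = 10⁶/7871 = 127.05 mireds.
M_out = 127.05 + (+154) = 281.05 mireds.
T_out = 10⁶/281.05 = 3558.1 K → 3560 K.

3560 K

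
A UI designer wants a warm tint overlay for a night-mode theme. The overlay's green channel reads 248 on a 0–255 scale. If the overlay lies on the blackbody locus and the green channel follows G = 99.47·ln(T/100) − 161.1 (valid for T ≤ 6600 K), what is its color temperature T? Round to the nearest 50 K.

6100 K

ln t = (248 + 161.1) / 99.47 = 4.1128.
t = e^4.1128 = 61.117.
T = 100·t = 6112 K → 6100 K to the nearest 50 K.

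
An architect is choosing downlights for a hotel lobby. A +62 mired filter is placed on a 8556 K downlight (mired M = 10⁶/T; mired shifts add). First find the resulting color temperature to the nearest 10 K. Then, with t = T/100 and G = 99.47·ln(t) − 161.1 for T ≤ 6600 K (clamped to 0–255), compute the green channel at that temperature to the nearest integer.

239

M_in = 10⁶/8556 = 116.88; M_out = 116.88 + (+62) = 178.88.
T_out = 10⁶/178.88 = 5590.4 K → 5590 K; t = 55.9.
G = 99.47·ln 55.9 − 161.1 = 99.47·4.0236 − 161.1 = 239.124.
Rounded: 239.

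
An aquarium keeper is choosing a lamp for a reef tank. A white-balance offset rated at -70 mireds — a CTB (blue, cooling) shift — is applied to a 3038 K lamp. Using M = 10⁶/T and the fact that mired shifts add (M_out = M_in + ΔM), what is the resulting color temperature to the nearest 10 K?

3860 K

M_in = 10⁶/3038 = 329.16 mireds.
M_out = 329.16 + (-70) = 259.16 mireds.
T_out = 10⁶/259.16 = 3858.6 K → 3860 K.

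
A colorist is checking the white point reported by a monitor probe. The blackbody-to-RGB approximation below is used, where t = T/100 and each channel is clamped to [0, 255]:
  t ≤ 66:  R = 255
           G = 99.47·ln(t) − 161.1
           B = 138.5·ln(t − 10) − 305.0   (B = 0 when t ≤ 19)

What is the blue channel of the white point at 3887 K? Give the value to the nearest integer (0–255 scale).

t = 3887/100 = 38.87; the t ≤ 66 branch applies.
B = 138.5·ln(38.87 − 10) − 305.0 = 138.5·ln 28.87 − 305.0 = 138.5·3.3628 − 305.0 = 160.748.
Rounded: 161.

161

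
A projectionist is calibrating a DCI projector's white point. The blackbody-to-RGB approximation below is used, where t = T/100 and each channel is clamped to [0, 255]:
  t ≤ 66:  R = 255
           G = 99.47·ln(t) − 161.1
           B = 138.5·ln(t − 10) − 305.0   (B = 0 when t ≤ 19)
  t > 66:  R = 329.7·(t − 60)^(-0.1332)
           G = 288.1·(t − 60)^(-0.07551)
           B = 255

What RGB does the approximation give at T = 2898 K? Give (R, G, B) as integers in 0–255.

(255, 174, 103)

t = 2898/100 = 28.98; the t ≤ 66 branch applies.
R = 255 by definition for t ≤ 66.
G = 99.47·ln 28.98 − 161.1 = 99.47·3.3666 − 161.1 = 173.776.
B = 138.5·ln(28.98 − 10) − 305.0 = 138.5·ln 18.98 − 305.0 = 138.5·2.9434 − 305.0 = 102.659.
Rounded: (255, 174, 103).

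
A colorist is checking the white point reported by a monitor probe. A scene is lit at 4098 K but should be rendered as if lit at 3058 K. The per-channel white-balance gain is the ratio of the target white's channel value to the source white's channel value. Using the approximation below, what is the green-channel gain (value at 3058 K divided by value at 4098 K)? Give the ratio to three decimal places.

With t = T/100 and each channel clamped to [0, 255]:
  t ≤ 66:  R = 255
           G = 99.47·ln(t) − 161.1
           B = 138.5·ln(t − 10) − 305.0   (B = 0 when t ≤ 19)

0.860

At 4098 K (t = 40.98):
  G = 99.47·ln 40.98 − 161.1 = 99.47·3.7131 − 161.1 = 208.240.
At 3058 K (t = 30.58):
  G = 99.47·ln 30.58 − 161.1 = 99.47·3.4203 − 161.1 = 179.122.
Gain = 179.122 / 208.240 = 0.8602 → 0.860.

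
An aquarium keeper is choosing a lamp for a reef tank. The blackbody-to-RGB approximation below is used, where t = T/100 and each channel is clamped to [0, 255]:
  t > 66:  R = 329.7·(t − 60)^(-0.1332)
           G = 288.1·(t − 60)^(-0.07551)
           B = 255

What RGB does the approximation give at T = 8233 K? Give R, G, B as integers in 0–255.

t = 8233/100 = 82.33; the t > 66 branch applies.
R = 329.7·(82.33 − 60)^(-0.1332) = 329.7·22.33^(-0.1332) = 329.7·0.66119 = 217.995.
G = 288.1·(82.33 − 60)^(-0.07551) = 288.1·22.33^(-0.07551) = 288.1·0.79094 = 227.871.
B = 255 by definition for t > 66.
Rounded: (218, 228, 255).

R=218, G=228, B=255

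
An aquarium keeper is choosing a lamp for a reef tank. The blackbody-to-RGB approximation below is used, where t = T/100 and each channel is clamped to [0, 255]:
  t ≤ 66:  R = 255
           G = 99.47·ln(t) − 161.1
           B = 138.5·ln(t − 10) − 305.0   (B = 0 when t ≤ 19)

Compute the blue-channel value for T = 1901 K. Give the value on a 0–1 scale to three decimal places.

0.000

t = 1901/100 = 19.01; the t ≤ 66 branch applies.
B = 138.5·ln(19.01 − 10) − 305.0 = 138.5·ln 9.01 − 305.0 = 138.5·2.1983 − 305.0 = -0.531 → clamped to 0.
On a 0–1 scale: 0.000/255 = 0.0000 → 0.000.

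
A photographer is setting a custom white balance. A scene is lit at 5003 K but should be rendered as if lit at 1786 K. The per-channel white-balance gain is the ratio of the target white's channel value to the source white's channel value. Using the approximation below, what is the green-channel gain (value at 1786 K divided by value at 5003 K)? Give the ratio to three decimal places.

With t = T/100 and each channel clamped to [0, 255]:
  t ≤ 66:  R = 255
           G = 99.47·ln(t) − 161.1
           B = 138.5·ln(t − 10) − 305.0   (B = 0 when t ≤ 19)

0.551

At 5003 K (t = 50.03):
  G = 99.47·ln 50.03 − 161.1 = 99.47·3.9126 − 161.1 = 228.089.
At 1786 K (t = 17.86):
  G = 99.47·ln 17.86 − 161.1 = 99.47·2.8826 − 161.1 = 125.629.
Gain = 125.629 / 228.089 = 0.5508 → 0.551.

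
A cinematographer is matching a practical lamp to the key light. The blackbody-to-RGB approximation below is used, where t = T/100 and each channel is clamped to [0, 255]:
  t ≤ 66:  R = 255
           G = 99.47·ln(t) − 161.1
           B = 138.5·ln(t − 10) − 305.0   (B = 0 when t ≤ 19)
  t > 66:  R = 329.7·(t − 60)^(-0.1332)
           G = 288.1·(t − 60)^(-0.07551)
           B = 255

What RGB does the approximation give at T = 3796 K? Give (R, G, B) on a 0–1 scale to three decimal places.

(1.000, 0.787, 0.613)

t = 3796/100 = 37.96; the t ≤ 66 branch applies.
R = 255 by definition for t ≤ 66.
G = 99.47·ln 37.96 − 161.1 = 99.47·3.6365 − 161.1 = 200.626.
B = 138.5·ln(37.96 − 10) − 305.0 = 138.5·ln 27.96 − 305.0 = 138.5·3.3308 − 305.0 = 156.312.
Dividing each by 255: (1.0000, 0.7868, 0.6130) → (1.000, 0.787, 0.613).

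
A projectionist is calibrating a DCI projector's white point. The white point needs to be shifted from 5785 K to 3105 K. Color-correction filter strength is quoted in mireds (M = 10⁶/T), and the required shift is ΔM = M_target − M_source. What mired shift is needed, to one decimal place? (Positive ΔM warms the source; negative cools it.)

+149.2 mireds

M_source = 10⁶/5785 = 172.861; M_target = 10⁶/3105 = 322.061.
ΔM = 322.061 − 172.861 = 149.200 → +149.2 mireds, a warming shift.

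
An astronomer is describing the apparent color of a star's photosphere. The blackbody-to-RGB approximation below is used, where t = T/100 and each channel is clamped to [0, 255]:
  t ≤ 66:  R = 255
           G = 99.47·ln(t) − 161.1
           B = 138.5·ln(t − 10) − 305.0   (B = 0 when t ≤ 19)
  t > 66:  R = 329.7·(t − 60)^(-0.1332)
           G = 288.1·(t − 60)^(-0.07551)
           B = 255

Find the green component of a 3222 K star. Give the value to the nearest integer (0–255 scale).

184

t = 3222/100 = 32.22; the t ≤ 66 branch applies.
G = 99.47·ln 32.22 − 161.1 = 99.47·3.4726 − 161.1 = 184.318.
Rounded: 184.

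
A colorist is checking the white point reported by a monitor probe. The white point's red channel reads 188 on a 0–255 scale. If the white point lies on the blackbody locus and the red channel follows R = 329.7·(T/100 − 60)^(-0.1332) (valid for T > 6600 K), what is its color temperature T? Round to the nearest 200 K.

(t − 60)^(-0.1332) = 188/329.7 = 0.57022.
t − 60 = 0.57022^(1/-0.1332) = 0.57022^(-7.508) = 67.848, so t = 127.848.
T = 100·t = 12785 K → 12800 K to the nearest 200 K.

12800 K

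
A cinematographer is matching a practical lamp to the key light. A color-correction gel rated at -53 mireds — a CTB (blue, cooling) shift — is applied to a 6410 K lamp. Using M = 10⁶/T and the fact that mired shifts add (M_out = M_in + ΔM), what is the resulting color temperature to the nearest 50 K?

M_in = 10⁶/6410 = 156.01 mireds.
M_out = 156.01 + (-53) = 103.01 mireds.
T_out = 10⁶/103.01 = 9708.1 K → 9700 K.

9700 K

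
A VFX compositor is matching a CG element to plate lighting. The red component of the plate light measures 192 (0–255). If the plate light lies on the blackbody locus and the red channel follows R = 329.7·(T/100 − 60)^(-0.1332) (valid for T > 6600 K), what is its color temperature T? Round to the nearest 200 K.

(t − 60)^(-0.1332) = 192/329.7 = 0.58235.
t − 60 = 0.58235^(1/-0.1332) = 0.58235^(-7.508) = 57.929, so t = 117.929.
T = 100·t = 11793 K → 11800 K to the nearest 200 K.

11800 K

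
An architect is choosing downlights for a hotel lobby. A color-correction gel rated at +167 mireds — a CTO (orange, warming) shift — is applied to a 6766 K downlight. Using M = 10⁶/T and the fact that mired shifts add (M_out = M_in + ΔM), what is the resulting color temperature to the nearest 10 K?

3180 K

M_in = 10⁶/6766 = 147.80 mireds.
M_out = 147.80 + (+167) = 314.80 mireds.
T_out = 10⁶/314.80 = 3176.6 K → 3180 K.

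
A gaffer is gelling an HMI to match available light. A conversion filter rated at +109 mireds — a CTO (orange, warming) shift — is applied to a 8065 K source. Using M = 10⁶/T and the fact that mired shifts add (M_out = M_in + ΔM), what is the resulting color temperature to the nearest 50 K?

M_in = 10⁶/8065 = 123.99 mireds.
M_out = 123.99 + (+109) = 232.99 mireds.
T_out = 10⁶/232.99 = 4292.0 K → 4300 K.

4300 K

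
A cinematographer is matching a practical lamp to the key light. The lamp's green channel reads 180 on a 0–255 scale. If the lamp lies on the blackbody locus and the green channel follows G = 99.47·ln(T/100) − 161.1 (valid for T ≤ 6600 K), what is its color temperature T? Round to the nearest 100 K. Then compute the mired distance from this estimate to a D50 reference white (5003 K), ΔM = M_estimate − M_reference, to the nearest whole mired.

ln t = (180 + 161.1) / 99.47 = 3.4292.
t = e^3.4292 = 30.851.
T = 100·t = 3085 K → 3100 K to the nearest 100 K.
M_estimate = 10⁶/3100 = 322.58; M_reference = 10⁶/5003 = 199.88.
ΔM = 322.58 − 199.88 = 122.70 → +123 mireds.

+123 mireds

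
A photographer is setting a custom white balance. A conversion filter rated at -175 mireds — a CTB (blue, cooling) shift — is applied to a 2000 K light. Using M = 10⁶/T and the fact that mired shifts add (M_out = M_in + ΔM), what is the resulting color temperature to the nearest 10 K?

3080 K

M_in = 10⁶/2000 = 500.00 mireds.
M_out = 500.00 + (-175) = 325.00 mireds.
T_out = 10⁶/325.00 = 3076.9 K → 3080 K.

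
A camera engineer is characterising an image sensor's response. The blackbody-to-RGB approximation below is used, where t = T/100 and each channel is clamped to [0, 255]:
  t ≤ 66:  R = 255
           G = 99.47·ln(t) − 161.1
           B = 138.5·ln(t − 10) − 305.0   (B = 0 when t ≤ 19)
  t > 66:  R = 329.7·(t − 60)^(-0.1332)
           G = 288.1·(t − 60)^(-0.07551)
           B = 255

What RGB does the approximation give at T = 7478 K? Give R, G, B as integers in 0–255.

t = 7478/100 = 74.78; the t > 66 branch applies.
R = 329.7·(74.78 − 60)^(-0.1332) = 329.7·14.78^(-0.1332) = 329.7·0.69855 = 230.313.
G = 288.1·(74.78 − 60)^(-0.07551) = 288.1·14.78^(-0.07551) = 288.1·0.81598 = 235.083.
B = 255 by definition for t > 66.
Rounded: (230, 235, 255).

R=230, G=235, B=255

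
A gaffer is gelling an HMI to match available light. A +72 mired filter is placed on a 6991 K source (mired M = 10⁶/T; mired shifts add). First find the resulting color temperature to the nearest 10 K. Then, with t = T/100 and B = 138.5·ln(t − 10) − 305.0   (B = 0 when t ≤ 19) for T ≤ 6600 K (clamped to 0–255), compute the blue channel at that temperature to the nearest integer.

M_in = 10⁶/6991 = 143.04; M_out = 143.04 + (+72) = 215.04.
T_out = 10⁶/215.04 = 4650.3 K → 4650 K; t = 46.5.
B = 138.5·ln(46.5 − 10) − 305.0 = 138.5·ln 36.5 − 305.0 = 138.5·3.5973 − 305.0 = 193.228.
Rounded: 193.

193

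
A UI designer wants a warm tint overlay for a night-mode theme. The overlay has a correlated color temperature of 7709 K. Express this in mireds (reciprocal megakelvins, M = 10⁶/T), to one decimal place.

M = 10⁶ / 7709 = 129.719 → 129.7 mireds.

129.7 mireds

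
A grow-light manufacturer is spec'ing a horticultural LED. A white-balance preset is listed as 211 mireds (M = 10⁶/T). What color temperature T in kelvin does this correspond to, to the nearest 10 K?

4740 K

T = 10⁶ / 211 = 4739.34 K → 4740 K.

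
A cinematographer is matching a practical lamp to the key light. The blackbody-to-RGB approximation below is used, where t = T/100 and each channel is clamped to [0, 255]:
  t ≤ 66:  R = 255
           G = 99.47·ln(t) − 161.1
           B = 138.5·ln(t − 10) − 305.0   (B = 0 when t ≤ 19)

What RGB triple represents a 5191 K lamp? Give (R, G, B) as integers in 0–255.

t = 5191/100 = 51.91; the t ≤ 66 branch applies.
R = 255 by definition for t ≤ 66.
G = 99.47·ln 51.91 − 161.1 = 99.47·3.9495 − 161.1 = 231.758.
B = 138.5·ln(51.91 − 10) − 305.0 = 138.5·ln 41.91 − 305.0 = 138.5·3.7355 − 305.0 = 212.370.
Rounded: (255, 232, 212).

(255, 232, 212)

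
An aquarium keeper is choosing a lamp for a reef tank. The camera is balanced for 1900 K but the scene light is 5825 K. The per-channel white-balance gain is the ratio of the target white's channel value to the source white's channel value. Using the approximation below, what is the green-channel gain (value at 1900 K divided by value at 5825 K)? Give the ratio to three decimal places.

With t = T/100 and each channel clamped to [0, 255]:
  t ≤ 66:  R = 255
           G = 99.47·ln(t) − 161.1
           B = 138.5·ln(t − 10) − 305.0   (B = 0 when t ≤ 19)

At 5825 K (t = 58.25):
  G = 99.47·ln 58.25 − 161.1 = 99.47·4.0647 − 161.1 = 243.220.
At 1900 K (t = 19):
  G = 99.47·ln 19 − 161.1 = 99.47·2.9444 − 161.1 = 131.783.
Gain = 131.783 / 243.220 = 0.5418 → 0.542.

0.542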